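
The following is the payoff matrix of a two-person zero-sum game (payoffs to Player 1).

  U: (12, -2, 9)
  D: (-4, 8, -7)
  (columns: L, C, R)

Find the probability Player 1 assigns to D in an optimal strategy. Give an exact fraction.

11/26

Row minima: U → -2, D → -7; maximin = -2.
Column maxima: L → 12, C → 8, R → 9; minimax = 8.
-2 ≠ 8, so there is no saddle point; optimal play is mixed.
L is strictly dominated by R (it gives Player 1 strictly more in every row), so Player 2 never plays it.
On the remaining 2×2 (U, D vs C, R):
Let Player 1 play U with probability p. Expected payoff against C: (-2)p + 8(1−p) = −10p + 8; against R: 9p + (-7)(1−p) = 16p − 7.
Setting these equal: −10p + 8 = 16p − 7 ⇒ −26p = -15 ⇒ p = 15/26, and the value is (-10)·(15/26) + 8 = 29/13.
For Player 2: with q = P(C), equating U's and D's payoffs gives −11q + 9 = 15q − 7 ⇒ q = 8/13.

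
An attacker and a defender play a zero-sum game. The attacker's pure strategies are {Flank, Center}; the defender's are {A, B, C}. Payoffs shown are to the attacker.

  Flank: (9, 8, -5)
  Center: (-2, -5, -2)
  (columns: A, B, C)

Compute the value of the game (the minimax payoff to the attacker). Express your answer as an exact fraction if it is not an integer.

Row minima: Flank → -5, Center → -5; maximin = -5.
Column maxima: A → 9, B → 8, C → -2; minimax = -2.
-5 ≠ -2, so there is no saddle point; optimal play is mixed.
A is strictly dominated by B (it gives the attacker strictly more in every row), so the defender never plays it.
On the remaining 2×2 (Flank, Center vs B, C):
Let the attacker play Flank with probability p. Expected payoff against B: 8p + (-5)(1−p) = 13p − 5; against C: (-5)p + (-2)(1−p) = −3p − 2.
Setting these equal: 13p − 5 = −3p − 2 ⇒ 16p = 3 ⇒ p = 3/16, and the value is (13)·(3/16) − 5 = -41/16.
For the defender: with q = P(B), equating Flank's and Center's payoffs gives 13q − 5 = −3q − 2 ⇒ q = 3/16.

-41/16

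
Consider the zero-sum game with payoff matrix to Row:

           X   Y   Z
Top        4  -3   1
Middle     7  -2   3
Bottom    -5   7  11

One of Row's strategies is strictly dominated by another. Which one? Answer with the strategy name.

Top

Middle gives a strictly higher payoff than Top against every column: 7 > 4, -2 > -3, 3 > 1.
So Top is strictly dominated and Row never plays it.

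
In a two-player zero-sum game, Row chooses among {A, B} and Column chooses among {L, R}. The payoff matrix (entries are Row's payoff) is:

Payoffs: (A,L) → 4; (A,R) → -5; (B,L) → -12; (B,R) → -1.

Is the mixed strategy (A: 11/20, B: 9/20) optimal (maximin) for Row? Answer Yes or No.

Against L this mix gives (11/20)·4 + (9/20)·(-12) = -16/5.
Against R this mix gives (11/20)·(-5) + (9/20)·(-1) = -16/5.
All of Column's active replies (L, R) yield -16/5, and no column does worse for Row. The mix makes Column indifferent and guarantees -16/5, so it is optimal.

Yes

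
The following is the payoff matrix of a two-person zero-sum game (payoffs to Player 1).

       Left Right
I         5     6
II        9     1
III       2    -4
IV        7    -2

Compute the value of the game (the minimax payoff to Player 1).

Row minima: I → 5, II → 1, III → -4, IV → -2; maximin = 5.
Column maxima: Left → 9, Right → 6; minimax = 6.
5 ≠ 6, so there is no saddle point; optimal play is mixed.
III is strictly dominated by I, so Player 1 never plays it.
IV is strictly dominated by II, so Player 1 never plays it.
On the remaining 2×2 (I, II vs Left, Right):
Let Player 1 play I with probability p. Expected payoff against Left: 5p + 9(1−p) = −4p + 9; against Right: 6p + 1(1−p) = 5p + 1.
Setting these equal: −4p + 9 = 5p + 1 ⇒ −9p = -8 ⇒ p = 8/9, and the value is (-4)·(8/9) + 9 = 49/9.
For Player 2: with q = P(Left), equating I's and II's payoffs gives −q + 6 = 8q + 1 ⇒ q = 5/9.

49/9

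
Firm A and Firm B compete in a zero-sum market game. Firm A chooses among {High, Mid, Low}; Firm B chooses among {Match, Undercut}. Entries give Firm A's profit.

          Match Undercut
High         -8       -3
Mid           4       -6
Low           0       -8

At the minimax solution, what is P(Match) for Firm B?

1/5

Row minima: High → -8, Mid → -6, Low → -8; maximin = -6.
Column maxima: Match → 4, Undercut → -3; minimax = -3.
-6 ≠ -3, so there is no saddle point; optimal play is mixed.
Low is strictly dominated by Mid, so Firm A never plays it.
On the remaining 2×2 (High, Mid vs Match, Undercut):
Let Firm A play High with probability p. Expected payoff against Match: (-8)p + 4(1−p) = −12p + 4; against Undercut: (-3)p + (-6)(1−p) = 3p − 6.
Setting these equal: −12p + 4 = 3p − 6 ⇒ −15p = -10 ⇒ p = 2/3, and the value is (-12)·(2/3) + 4 = -4.
For Firm B: with q = P(Match), equating High's and Mid's payoffs gives −5q − 3 = 10q − 6 ⇒ q = 1/5.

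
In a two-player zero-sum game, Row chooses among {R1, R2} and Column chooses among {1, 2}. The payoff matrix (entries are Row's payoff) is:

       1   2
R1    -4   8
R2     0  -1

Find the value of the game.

-4/13

Row minima: R1 → -4, R2 → -1; maximin = -1.
Column maxima: 1 → 0, 2 → 8; minimax = 0.
-1 ≠ 0, so there is no saddle point; optimal play is mixed.
Let Row play R1 with probability p. Expected payoff against 1: (-4)p + 0(1−p) = −4p; against 2: 8p + (-1)(1−p) = 9p − 1.
Setting these equal: −4p = 9p − 1 ⇒ −13p = -1 ⇒ p = 1/13, and the value is (-4)·(1/13) = -4/13.
For Column: with q = P(1), equating R1's and R2's payoffs gives −12q + 8 = q − 1 ⇒ q = 9/13.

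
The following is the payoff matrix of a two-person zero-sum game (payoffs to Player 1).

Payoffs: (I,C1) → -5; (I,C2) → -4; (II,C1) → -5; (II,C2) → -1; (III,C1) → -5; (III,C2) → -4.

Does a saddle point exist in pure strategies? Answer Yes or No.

Yes

Row minima: I → -5, II → -5, III → -5; maximin = -5.
Column maxima: C1 → -5, C2 → -1; minimax = -5.
maximin = minimax = -5, so a saddle point exists.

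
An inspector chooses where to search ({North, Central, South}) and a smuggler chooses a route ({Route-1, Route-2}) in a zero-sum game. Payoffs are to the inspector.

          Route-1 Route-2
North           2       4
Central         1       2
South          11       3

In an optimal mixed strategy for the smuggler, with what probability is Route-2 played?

9/10

Row minima: North → 2, Central → 1, South → 3; maximin = 3.
Column maxima: Route-1 → 11, Route-2 → 4; minimax = 4.
3 ≠ 4, so there is no saddle point; optimal play is mixed.
Central is strictly dominated by North, so the inspector never plays it.
On the remaining 2×2 (North, South vs Route-1, Route-2):
Let the inspector play North with probability p. Expected payoff against Route-1: 2p + 11(1−p) = −9p + 11; against Route-2: 4p + 3(1−p) = p + 3.
Setting these equal: −9p + 11 = p + 3 ⇒ −10p = -8 ⇒ p = 4/5, and the value is (-9)·(4/5) + 11 = 19/5.
For the smuggler: with q = P(Route-1), equating North's and South's payoffs gives −2q + 4 = 8q + 3 ⇒ q = 1/10.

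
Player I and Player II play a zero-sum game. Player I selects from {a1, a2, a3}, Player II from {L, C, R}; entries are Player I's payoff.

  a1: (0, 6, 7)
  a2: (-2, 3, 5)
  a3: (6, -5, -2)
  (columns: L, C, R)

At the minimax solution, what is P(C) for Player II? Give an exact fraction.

Row minima: a1 → 0, a2 → -2, a3 → -5; maximin = 0.
Column maxima: L → 6, C → 6, R → 7; minimax = 6.
0 ≠ 6, so there is no saddle point; optimal play is mixed.
a2 is strictly dominated by a1, so Player I never plays it.
R is strictly dominated by C (it gives Player I strictly more in every row), so Player II never plays it.
On the remaining 2×2 (a1, a3 vs L, C):
Let Player I play a1 with probability p. Expected payoff against L: 0p + 6(1−p) = −6p + 6; against C: 6p + (-5)(1−p) = 11p − 5.
Setting these equal: −6p + 6 = 11p − 5 ⇒ −17p = -11 ⇒ p = 11/17, and the value is (-6)·(11/17) + 6 = 36/17.
For Player II: with q = P(L), equating a1's and a3's payoffs gives −6q + 6 = 11q − 5 ⇒ q = 11/17.

6/17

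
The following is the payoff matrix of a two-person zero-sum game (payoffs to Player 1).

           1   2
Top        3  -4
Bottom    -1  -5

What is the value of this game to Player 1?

Row minima: Top → -4, Bottom → -5; maximin = -4.
Column maxima: 1 → 3, 2 → -4; minimax = -4.
Since maximin = minimax = -4, there is a saddle point and the value is -4.

-4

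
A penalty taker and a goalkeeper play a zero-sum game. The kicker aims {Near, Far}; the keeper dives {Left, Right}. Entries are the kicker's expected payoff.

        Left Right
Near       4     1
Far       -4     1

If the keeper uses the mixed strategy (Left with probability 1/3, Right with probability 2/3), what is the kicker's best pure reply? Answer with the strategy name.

Near

Expected payoff of Near: (1/3)·4 + (2/3)·1 = 2.
Expected payoff of Far: (1/3)·(-4) + (2/3)·1 = -2/3.
The largest is 2, so the kicker's best response is Near.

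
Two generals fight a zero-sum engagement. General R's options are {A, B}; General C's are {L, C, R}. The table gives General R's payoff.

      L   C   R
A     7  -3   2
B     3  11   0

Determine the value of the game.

11/8

Row minima: A → -3, B → 0; maximin = 0.
Column maxima: L → 7, C → 11, R → 2; minimax = 2.
0 ≠ 2, so there is no saddle point; optimal play is mixed.
L is strictly dominated by R (it gives General R strictly more in every row), so General C never plays it.
On the remaining 2×2 (A, B vs C, R):
Let General R play A with probability p. Expected payoff against C: (-3)p + 11(1−p) = −14p + 11; against R: 2p + 0(1−p) = 2p.
Setting these equal: −14p + 11 = 2p ⇒ −16p = -11 ⇒ p = 11/16, and the value is (-14)·(11/16) + 11 = 11/8.
For General C: with q = P(C), equating A's and B's payoffs gives −5q + 2 = 11q ⇒ q = 1/8.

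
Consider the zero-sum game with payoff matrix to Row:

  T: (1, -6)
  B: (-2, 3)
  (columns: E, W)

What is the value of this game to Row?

Row minima: T → -6, B → -2; maximin = -2.
Column maxima: E → 1, W → 3; minimax = 1.
-2 ≠ 1, so there is no saddle point; optimal play is mixed.
Let Row play T with probability p. Expected payoff against E: 1p + (-2)(1−p) = 3p − 2; against W: (-6)p + 3(1−p) = −9p + 3.
Setting these equal: 3p − 2 = −9p + 3 ⇒ 12p = 5 ⇒ p = 5/12, and the value is (3)·(5/12) − 2 = -3/4.
For Column: with q = P(E), equating T's and B's payoffs gives 7q − 6 = −5q + 3 ⇒ q = 3/4.

-3/4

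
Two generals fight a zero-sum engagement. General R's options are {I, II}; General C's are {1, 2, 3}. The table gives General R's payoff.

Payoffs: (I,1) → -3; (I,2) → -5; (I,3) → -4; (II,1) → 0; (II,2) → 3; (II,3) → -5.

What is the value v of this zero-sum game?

Row minima: I → -5, II → -5; maximin = -5.
Column maxima: 1 → 0, 2 → 3, 3 → -4; minimax = -4.
-5 ≠ -4, so there is no saddle point; optimal play is mixed.
1 is strictly dominated by 3 (it gives General R strictly more in every row), so General C never plays it.
On the remaining 2×2 (I, II vs 2, 3):
Let General R play I with probability p. Expected payoff against 2: (-5)p + 3(1−p) = −8p + 3; against 3: (-4)p + (-5)(1−p) = p − 5.
Setting these equal: −8p + 3 = p − 5 ⇒ −9p = -8 ⇒ p = 8/9, and the value is (-8)·(8/9) + 3 = -37/9.
For General C: with q = P(2), equating I's and II's payoffs gives −q − 4 = 8q − 5 ⇒ q = 1/9.

-37/9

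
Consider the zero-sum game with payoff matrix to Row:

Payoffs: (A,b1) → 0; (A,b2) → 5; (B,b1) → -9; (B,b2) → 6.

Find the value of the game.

Row minima: A → 0, B → -9; maximin = 0.
Column maxima: b1 → 0, b2 → 6; minimax = 0.
Since maximin = minimax = 0, there is a saddle point and the value is 0.

0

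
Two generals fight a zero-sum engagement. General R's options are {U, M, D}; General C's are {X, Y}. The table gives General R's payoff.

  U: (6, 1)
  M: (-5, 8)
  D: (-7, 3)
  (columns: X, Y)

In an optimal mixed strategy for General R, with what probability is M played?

Row minima: U → 1, M → -5, D → -7; maximin = 1.
Column maxima: X → 6, Y → 8; minimax = 6.
1 ≠ 6, so there is no saddle point; optimal play is mixed.
D is strictly dominated by M, so General R never plays it.
On the remaining 2×2 (U, M vs X, Y):
Let General R play U with probability p. Expected payoff against X: 6p + (-5)(1−p) = 11p − 5; against Y: 1p + 8(1−p) = −7p + 8.
Setting these equal: 11p − 5 = −7p + 8 ⇒ 18p = 13 ⇒ p = 13/18, and the value is (11)·(13/18) − 5 = 53/18.
For General C: with q = P(X), equating U's and M's payoffs gives 5q + 1 = −13q + 8 ⇒ q = 7/18.

5/18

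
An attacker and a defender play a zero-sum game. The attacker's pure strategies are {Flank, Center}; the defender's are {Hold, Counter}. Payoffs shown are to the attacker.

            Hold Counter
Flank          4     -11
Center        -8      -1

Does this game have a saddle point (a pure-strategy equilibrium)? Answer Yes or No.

No

Row minima: Flank → -11, Center → -8; maximin = -8.
Column maxima: Hold → 4, Counter → -1; minimax = -1.
-8 ≠ -1, so no pure-strategy equilibrium exists.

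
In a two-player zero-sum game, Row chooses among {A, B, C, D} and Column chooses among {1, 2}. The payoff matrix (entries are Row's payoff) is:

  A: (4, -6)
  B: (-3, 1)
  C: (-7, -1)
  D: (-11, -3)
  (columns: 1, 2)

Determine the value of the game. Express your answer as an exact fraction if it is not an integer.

-1

Row minima: A → -6, B → -3, C → -7, D → -11; maximin = -3.
Column maxima: 1 → 4, 2 → 1; minimax = 1.
-3 ≠ 1, so there is no saddle point; optimal play is mixed.
C is strictly dominated by B, so Row never plays it.
D is strictly dominated by B, so Row never plays it.
On the remaining 2×2 (A, B vs 1, 2):
Let Row play A with probability p. Expected payoff against 1: 4p + (-3)(1−p) = 7p − 3; against 2: (-6)p + 1(1−p) = −7p + 1.
Setting these equal: 7p − 3 = −7p + 1 ⇒ 14p = 4 ⇒ p = 2/7, and the value is (7)·(2/7) − 3 = -1.
For Column: with q = P(1), equating A's and B's payoffs gives 10q − 6 = −4q + 1 ⇒ q = 1/2.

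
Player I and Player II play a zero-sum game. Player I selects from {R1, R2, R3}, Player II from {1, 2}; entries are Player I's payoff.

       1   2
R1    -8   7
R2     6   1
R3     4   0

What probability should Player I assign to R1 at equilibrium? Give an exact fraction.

1/4

Row minima: R1 → -8, R2 → 1, R3 → 0; maximin = 1.
Column maxima: 1 → 6, 2 → 7; minimax = 6.
1 ≠ 6, so there is no saddle point; optimal play is mixed.
R3 is strictly dominated by R2, so Player I never plays it.
On the remaining 2×2 (R1, R2 vs 1, 2):
Let Player I play R1 with probability p. Expected payoff against 1: (-8)p + 6(1−p) = −14p + 6; against 2: 7p + 1(1−p) = 6p + 1.
Setting these equal: −14p + 6 = 6p + 1 ⇒ −20p = -5 ⇒ p = 1/4, and the value is (-14)·(1/4) + 6 = 5/2.
For Player II: with q = P(1), equating R1's and R2's payoffs gives −15q + 7 = 5q + 1 ⇒ q = 3/10.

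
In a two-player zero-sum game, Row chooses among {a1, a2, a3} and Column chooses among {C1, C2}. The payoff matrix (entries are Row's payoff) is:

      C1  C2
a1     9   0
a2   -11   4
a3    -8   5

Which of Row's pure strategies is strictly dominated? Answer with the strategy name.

a3 gives a strictly higher payoff than a2 against every column: -8 > -11, 5 > 4.
So a2 is strictly dominated and Row never plays it.

a2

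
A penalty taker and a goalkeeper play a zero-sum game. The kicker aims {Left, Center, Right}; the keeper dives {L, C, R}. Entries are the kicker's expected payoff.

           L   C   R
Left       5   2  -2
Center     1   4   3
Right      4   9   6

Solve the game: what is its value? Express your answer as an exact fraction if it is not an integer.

Row minima: Left → -2, Center → 1, Right → 4; maximin = 4.
Column maxima: L → 5, C → 9, R → 6; minimax = 5.
4 ≠ 5, so there is no saddle point; optimal play is mixed.
Center is strictly dominated by Right, so the kicker never plays it.
C is strictly dominated by R (it gives the kicker strictly more in every row), so the keeper never plays it.
On the remaining 2×2 (Left, Right vs L, R):
Let the kicker play Left with probability p. Expected payoff against L: 5p + 4(1−p) = p + 4; against R: (-2)p + 6(1−p) = −8p + 6.
Setting these equal: p + 4 = −8p + 6 ⇒ 9p = 2 ⇒ p = 2/9, and the value is (1)·(2/9) + 4 = 38/9.
For the keeper: with q = P(L), equating Left's and Right's payoffs gives 7q − 2 = −2q + 6 ⇒ q = 8/9.

38/9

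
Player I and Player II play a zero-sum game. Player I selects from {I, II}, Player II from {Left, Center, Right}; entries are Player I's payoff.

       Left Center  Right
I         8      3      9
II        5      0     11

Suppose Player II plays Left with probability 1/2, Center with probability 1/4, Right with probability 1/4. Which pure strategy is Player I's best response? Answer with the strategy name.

Expected payoff of I: (1/2)·8 + (1/4)·3 + (1/4)·9 = 7.
Expected payoff of II: (1/2)·5 + (1/4)·0 + (1/4)·11 = 21/4.
The largest is 7, so Player I's best response is I.

I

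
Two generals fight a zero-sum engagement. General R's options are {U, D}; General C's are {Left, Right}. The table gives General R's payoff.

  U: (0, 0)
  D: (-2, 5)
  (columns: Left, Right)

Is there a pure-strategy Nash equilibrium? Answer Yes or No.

Row minima: U → 0, D → -2; maximin = 0.
Column maxima: Left → 0, Right → 5; minimax = 0.
maximin = minimax = 0, so a saddle point exists.

Yes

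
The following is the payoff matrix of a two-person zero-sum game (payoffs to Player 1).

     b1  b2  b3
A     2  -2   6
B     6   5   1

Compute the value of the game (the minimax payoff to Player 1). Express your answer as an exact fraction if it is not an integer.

Row minima: A → -2, B → 1; maximin = 1.
Column maxima: b1 → 6, b2 → 5, b3 → 6; minimax = 5.
1 ≠ 5, so there is no saddle point; optimal play is mixed.
b1 is strictly dominated by b2 (it gives Player 1 strictly more in every row), so Player 2 never plays it.
On the remaining 2×2 (A, B vs b2, b3):
Let Player 1 play A with probability p. Expected payoff against b2: (-2)p + 5(1−p) = −7p + 5; against b3: 6p + 1(1−p) = 5p + 1.
Setting these equal: −7p + 5 = 5p + 1 ⇒ −12p = -4 ⇒ p = 1/3, and the value is (-7)·(1/3) + 5 = 8/3.
For Player 2: with q = P(b2), equating A's and B's payoffs gives −8q + 6 = 4q + 1 ⇒ q = 5/12.

8/3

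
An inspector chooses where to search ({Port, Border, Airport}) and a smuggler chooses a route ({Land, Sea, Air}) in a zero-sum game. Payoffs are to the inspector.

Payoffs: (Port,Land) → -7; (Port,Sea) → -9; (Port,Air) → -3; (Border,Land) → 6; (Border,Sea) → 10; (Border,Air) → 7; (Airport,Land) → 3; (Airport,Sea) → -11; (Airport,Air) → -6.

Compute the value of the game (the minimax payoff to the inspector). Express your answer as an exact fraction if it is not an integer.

Row minima: Port → -9, Border → 6, Airport → -11; maximin = 6.
Column maxima: Land → 6, Sea → 10, Air → 7; minimax = 6.
Since maximin = minimax = 6, there is a saddle point and the value is 6.

6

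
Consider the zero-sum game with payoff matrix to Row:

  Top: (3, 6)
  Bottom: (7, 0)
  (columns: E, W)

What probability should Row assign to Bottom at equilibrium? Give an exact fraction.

Row minima: Top → 3, Bottom → 0; maximin = 3.
Column maxima: E → 7, W → 6; minimax = 6.
3 ≠ 6, so there is no saddle point; optimal play is mixed.
Let Row play Top with probability p. Expected payoff against E: 3p + 7(1−p) = −4p + 7; against W: 6p + 0(1−p) = 6p.
Setting these equal: −4p + 7 = 6p ⇒ −10p = -7 ⇒ p = 7/10, and the value is (-4)·(7/10) + 7 = 21/5.
For Column: with q = P(E), equating Top's and Bottom's payoffs gives −3q + 6 = 7q ⇒ q = 3/5.

3/10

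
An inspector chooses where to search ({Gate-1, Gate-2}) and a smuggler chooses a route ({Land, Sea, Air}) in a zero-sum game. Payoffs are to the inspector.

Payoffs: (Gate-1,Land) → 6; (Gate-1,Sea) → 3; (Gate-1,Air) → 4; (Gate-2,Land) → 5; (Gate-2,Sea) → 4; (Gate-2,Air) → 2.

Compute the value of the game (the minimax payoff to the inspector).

10/3

Row minima: Gate-1 → 3, Gate-2 → 2; maximin = 3.
Column maxima: Land → 6, Sea → 4, Air → 4; minimax = 4.
3 ≠ 4, so there is no saddle point; optimal play is mixed.
Land is strictly dominated by Sea (it gives the inspector strictly more in every row), so the smuggler never plays it.
On the remaining 2×2 (Gate-1, Gate-2 vs Sea, Air):
Let the inspector play Gate-1 with probability p. Expected payoff against Sea: 3p + 4(1−p) = −p + 4; against Air: 4p + 2(1−p) = 2p + 2.
Setting these equal: −p + 4 = 2p + 2 ⇒ −3p = -2 ⇒ p = 2/3, and the value is (-1)·(2/3) + 4 = 10/3.
For the smuggler: with q = P(Sea), equating Gate-1's and Gate-2's payoffs gives −q + 4 = 2q + 2 ⇒ q = 2/3.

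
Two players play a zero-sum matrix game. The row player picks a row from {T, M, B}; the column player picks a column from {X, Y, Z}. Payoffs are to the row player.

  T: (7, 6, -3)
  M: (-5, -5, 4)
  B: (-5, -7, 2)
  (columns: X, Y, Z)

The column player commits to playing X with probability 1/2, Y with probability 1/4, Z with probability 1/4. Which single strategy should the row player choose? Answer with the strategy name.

T

Expected payoff of T: (1/2)·7 + (1/4)·6 + (1/4)·(-3) = 17/4.
Expected payoff of M: (1/2)·(-5) + (1/4)·(-5) + (1/4)·4 = -11/4.
Expected payoff of B: (1/2)·(-5) + (1/4)·(-7) + (1/4)·2 = -15/4.
The largest is 17/4, so the row player's best response is T.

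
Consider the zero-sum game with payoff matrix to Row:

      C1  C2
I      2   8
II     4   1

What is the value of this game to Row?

Row minima: I → 2, II → 1; maximin = 2.
Column maxima: C1 → 4, C2 → 8; minimax = 4.
2 ≠ 4, so there is no saddle point; optimal play is mixed.
Let Row play I with probability p. Expected payoff against C1: 2p + 4(1−p) = −2p + 4; against C2: 8p + 1(1−p) = 7p + 1.
Setting these equal: −2p + 4 = 7p + 1 ⇒ −9p = -3 ⇒ p = 1/3, and the value is (-2)·(1/3) + 4 = 10/3.
For Column: with q = P(C1), equating I's and II's payoffs gives −6q + 8 = 3q + 1 ⇒ q = 7/9.

10/3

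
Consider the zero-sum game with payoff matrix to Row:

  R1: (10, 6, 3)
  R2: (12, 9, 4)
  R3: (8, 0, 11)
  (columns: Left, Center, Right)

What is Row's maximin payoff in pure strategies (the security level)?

4

Row minima: R1 → 3, R2 → 4, R3 → 0.
The best of these is 4.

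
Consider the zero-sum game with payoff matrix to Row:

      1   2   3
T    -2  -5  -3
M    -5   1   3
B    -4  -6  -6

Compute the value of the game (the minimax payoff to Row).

Row minima: T → -5, M → -5, B → -6; maximin = -5.
Column maxima: 1 → -2, 2 → 1, 3 → 3; minimax = -2.
-5 ≠ -2, so there is no saddle point; optimal play is mixed.
B is strictly dominated by T, so Row never plays it.
With B eliminated, 3 is strictly dominated by 2 (it gives Row strictly more in every remaining row), so Column never plays it.
On the remaining 2×2 (T, M vs 1, 2):
Let Row play T with probability p. Expected payoff against 1: (-2)p + (-5)(1−p) = 3p − 5; against 2: (-5)p + 1(1−p) = −6p + 1.
Setting these equal: 3p − 5 = −6p + 1 ⇒ 9p = 6 ⇒ p = 2/3, and the value is (3)·(2/3) − 5 = -3.
For Column: with q = P(1), equating T's and M's payoffs gives 3q − 5 = −6q + 1 ⇒ q = 2/3.

-3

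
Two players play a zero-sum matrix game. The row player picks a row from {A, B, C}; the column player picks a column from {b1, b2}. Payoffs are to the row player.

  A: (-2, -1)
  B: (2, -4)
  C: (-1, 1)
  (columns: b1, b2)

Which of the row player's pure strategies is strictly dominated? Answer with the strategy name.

A

C gives a strictly higher payoff than A against every column: -1 > -2, 1 > -1.
So A is strictly dominated and the row player never plays it.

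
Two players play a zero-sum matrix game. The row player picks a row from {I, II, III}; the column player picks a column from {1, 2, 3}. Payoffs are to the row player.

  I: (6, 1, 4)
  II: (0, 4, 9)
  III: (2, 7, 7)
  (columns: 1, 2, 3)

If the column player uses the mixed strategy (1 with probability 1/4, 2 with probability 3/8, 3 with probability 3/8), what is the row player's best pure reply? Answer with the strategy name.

III

Expected payoff of I: (1/4)·6 + (3/8)·1 + (3/8)·4 = 27/8.
Expected payoff of II: (1/4)·0 + (3/8)·4 + (3/8)·9 = 39/8.
Expected payoff of III: (1/4)·2 + (3/8)·7 + (3/8)·7 = 23/4.
The largest is 23/4, so the row player's best response is III.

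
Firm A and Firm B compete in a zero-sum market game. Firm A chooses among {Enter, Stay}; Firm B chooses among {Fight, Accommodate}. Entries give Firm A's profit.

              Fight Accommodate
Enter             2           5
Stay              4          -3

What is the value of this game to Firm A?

Row minima: Enter → 2, Stay → -3; maximin = 2.
Column maxima: Fight → 4, Accommodate → 5; minimax = 4.
2 ≠ 4, so there is no saddle point; optimal play is mixed.
Let Firm A play Enter with probability p. Expected payoff against Fight: 2p + 4(1−p) = −2p + 4; against Accommodate: 5p + (-3)(1−p) = 8p − 3.
Setting these equal: −2p + 4 = 8p − 3 ⇒ −10p = -7 ⇒ p = 7/10, and the value is (-2)·(7/10) + 4 = 13/5.
For Firm B: with q = P(Fight), equating Enter's and Stay's payoffs gives −3q + 5 = 7q − 3 ⇒ q = 4/5.

13/5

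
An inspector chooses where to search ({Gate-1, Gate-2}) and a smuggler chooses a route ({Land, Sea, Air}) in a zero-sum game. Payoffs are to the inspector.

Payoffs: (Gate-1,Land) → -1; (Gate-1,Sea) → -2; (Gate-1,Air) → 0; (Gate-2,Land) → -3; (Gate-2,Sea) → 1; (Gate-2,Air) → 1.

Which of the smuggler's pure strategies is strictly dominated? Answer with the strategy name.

Land holds the inspector's payoff strictly below Air in every row: -1 < 0, -3 < 1.
So Air is strictly dominated for the smuggler.

Air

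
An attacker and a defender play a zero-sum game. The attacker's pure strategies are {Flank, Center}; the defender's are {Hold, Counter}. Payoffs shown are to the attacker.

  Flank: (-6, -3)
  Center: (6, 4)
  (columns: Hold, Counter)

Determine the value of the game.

Row minima: Flank → -6, Center → 4; maximin = 4.
Column maxima: Hold → 6, Counter → 4; minimax = 4.
Since maximin = minimax = 4, there is a saddle point and the value is 4.

4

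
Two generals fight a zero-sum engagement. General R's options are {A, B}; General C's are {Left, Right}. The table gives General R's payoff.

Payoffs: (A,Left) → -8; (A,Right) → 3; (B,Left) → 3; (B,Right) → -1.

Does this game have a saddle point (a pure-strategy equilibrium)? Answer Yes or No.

Row minima: A → -8, B → -1; maximin = -1.
Column maxima: Left → 3, Right → 3; minimax = 3.
-1 ≠ 3, so no pure-strategy equilibrium exists.

No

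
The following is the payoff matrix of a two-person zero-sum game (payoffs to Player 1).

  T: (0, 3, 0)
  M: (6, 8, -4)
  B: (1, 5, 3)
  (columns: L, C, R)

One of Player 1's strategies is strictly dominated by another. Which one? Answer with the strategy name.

T

B gives a strictly higher payoff than T against every column: 1 > 0, 5 > 3, 3 > 0.
So T is strictly dominated and Player 1 never plays it.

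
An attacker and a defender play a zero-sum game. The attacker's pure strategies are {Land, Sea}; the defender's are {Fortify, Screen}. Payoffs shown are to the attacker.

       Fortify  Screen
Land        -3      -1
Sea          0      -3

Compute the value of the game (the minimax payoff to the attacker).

-9/5

Row minima: Land → -3, Sea → -3; maximin = -3.
Column maxima: Fortify → 0, Screen → -1; minimax = -1.
-3 ≠ -1, so there is no saddle point; optimal play is mixed.
Let the attacker play Land with probability p. Expected payoff against Fortify: (-3)p + 0(1−p) = −3p; against Screen: (-1)p + (-3)(1−p) = 2p − 3.
Setting these equal: −3p = 2p − 3 ⇒ −5p = -3 ⇒ p = 3/5, and the value is (-3)·(3/5) = -9/5.
For the defender: with q = P(Fortify), equating Land's and Sea's payoffs gives −2q − 1 = 3q − 3 ⇒ q = 2/5.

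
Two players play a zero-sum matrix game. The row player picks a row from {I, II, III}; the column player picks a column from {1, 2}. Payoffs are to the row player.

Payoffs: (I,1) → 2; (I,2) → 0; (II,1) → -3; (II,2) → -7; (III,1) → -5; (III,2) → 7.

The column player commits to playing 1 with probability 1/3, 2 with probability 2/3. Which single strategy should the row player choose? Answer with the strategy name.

Expected payoff of I: (1/3)·2 + (2/3)·0 = 2/3.
Expected payoff of II: (1/3)·(-3) + (2/3)·(-7) = -17/3.
Expected payoff of III: (1/3)·(-5) + (2/3)·7 = 3.
The largest is 3, so the row player's best response is III.

III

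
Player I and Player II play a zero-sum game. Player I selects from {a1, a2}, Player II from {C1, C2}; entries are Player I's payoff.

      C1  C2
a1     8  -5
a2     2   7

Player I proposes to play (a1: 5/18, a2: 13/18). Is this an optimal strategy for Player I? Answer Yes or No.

Against C1 this mix gives (5/18)·8 + (13/18)·2 = 11/3.
Against C2 this mix gives (5/18)·(-5) + (13/18)·7 = 11/3.
All of Player II's active replies (C1, C2) yield 11/3, and no column does worse for Player I. The mix makes Player II indifferent and guarantees 11/3, so it is optimal.

Yes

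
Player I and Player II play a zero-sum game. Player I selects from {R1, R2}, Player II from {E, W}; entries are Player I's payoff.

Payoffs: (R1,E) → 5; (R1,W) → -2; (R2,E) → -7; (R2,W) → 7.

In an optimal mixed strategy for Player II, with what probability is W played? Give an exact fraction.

Row minima: R1 → -2, R2 → -7; maximin = -2.
Column maxima: E → 5, W → 7; minimax = 5.
-2 ≠ 5, so there is no saddle point; optimal play is mixed.
Let Player I play R1 with probability p. Expected payoff against E: 5p + (-7)(1−p) = 12p − 7; against W: (-2)p + 7(1−p) = −9p + 7.
Setting these equal: 12p − 7 = −9p + 7 ⇒ 21p = 14 ⇒ p = 2/3, and the value is (12)·(2/3) − 7 = 1.
For Player II: with q = P(E), equating R1's and R2's payoffs gives 7q − 2 = −14q + 7 ⇒ q = 3/7.

4/7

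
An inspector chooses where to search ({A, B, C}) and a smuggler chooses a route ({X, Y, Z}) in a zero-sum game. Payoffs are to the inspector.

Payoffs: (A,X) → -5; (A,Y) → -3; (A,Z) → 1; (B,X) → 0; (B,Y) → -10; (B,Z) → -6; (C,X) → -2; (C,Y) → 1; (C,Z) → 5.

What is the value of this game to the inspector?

-20/13

Row minima: A → -5, B → -10, C → -2; maximin = -2.
Column maxima: X → 0, Y → 1, Z → 5; minimax = 0.
-2 ≠ 0, so there is no saddle point; optimal play is mixed.
A is strictly dominated by C, so the inspector never plays it.
Z is strictly dominated by Y (it gives the inspector strictly more in every row), so the smuggler never plays it.
On the remaining 2×2 (B, C vs X, Y):
Let the inspector play B with probability p. Expected payoff against X: 0p + (-2)(1−p) = 2p − 2; against Y: (-10)p + 1(1−p) = −11p + 1.
Setting these equal: 2p − 2 = −11p + 1 ⇒ 13p = 3 ⇒ p = 3/13, and the value is (2)·(3/13) − 2 = -20/13.
For the smuggler: with q = P(X), equating B's and C's payoffs gives 10q − 10 = −3q + 1 ⇒ q = 11/13.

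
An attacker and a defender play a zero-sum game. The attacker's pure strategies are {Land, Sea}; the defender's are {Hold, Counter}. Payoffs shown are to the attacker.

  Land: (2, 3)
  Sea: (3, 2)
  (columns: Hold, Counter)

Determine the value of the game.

Row minima: Land → 2, Sea → 2; maximin = 2.
Column maxima: Hold → 3, Counter → 3; minimax = 3.
2 ≠ 3, so there is no saddle point; optimal play is mixed.
Let the attacker play Land with probability p. Expected payoff against Hold: 2p + 3(1−p) = −p + 3; against Counter: 3p + 2(1−p) = p + 2.
Setting these equal: −p + 3 = p + 2 ⇒ −2p = -1 ⇒ p = 1/2, and the value is (-1)·(1/2) + 3 = 5/2.
For the defender: with q = P(Hold), equating Land's and Sea's payoffs gives −q + 3 = q + 2 ⇒ q = 1/2.

5/2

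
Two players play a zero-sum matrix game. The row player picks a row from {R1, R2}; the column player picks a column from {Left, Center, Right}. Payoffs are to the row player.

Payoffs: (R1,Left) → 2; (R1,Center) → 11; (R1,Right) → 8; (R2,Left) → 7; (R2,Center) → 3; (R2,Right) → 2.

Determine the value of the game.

52/11

Row minima: R1 → 2, R2 → 2; maximin = 2.
Column maxima: Left → 7, Center → 11, Right → 8; minimax = 7.
2 ≠ 7, so there is no saddle point; optimal play is mixed.
Center is strictly dominated by Right (it gives the row player strictly more in every row), so the column player never plays it.
On the remaining 2×2 (R1, R2 vs Left, Right):
Let the row player play R1 with probability p. Expected payoff against Left: 2p + 7(1−p) = −5p + 7; against Right: 8p + 2(1−p) = 6p + 2.
Setting these equal: −5p + 7 = 6p + 2 ⇒ −11p = -5 ⇒ p = 5/11, and the value is (-5)·(5/11) + 7 = 52/11.
For the column player: with q = P(Left), equating R1's and R2's payoffs gives −6q + 8 = 5q + 2 ⇒ q = 6/11.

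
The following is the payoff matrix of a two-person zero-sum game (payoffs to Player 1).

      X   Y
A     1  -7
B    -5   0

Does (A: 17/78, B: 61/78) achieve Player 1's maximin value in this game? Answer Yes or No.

No

Against X this mix gives (17/78)·1 + (61/78)·(-5) = -48/13.
Against Y this mix gives (17/78)·(-7) + (61/78)·0 = -119/78.
Player 2 will play X, holding Player 1 to -48/13. Shifting weight toward the row that does better against X would raise this floor (the equalizing mix achieves -35/13 against both X and Y), so the proposed strategy is not optimal.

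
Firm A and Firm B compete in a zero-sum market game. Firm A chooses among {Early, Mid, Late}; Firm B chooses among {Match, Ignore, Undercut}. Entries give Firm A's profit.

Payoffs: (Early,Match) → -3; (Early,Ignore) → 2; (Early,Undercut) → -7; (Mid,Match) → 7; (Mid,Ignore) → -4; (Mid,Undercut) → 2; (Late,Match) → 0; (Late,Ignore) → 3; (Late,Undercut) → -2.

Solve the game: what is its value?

-2/11

Row minima: Early → -7, Mid → -4, Late → -2; maximin = -2.
Column maxima: Match → 7, Ignore → 3, Undercut → 2; minimax = 2.
-2 ≠ 2, so there is no saddle point; optimal play is mixed.
Early is strictly dominated by Late, so Firm A never plays it.
Match is strictly dominated by Undercut (it gives Firm A strictly more in every row), so Firm B never plays it.
On the remaining 2×2 (Mid, Late vs Ignore, Undercut):
Let Firm A play Mid with probability p. Expected payoff against Ignore: (-4)p + 3(1−p) = −7p + 3; against Undercut: 2p + (-2)(1−p) = 4p − 2.
Setting these equal: −7p + 3 = 4p − 2 ⇒ −11p = -5 ⇒ p = 5/11, and the value is (-7)·(5/11) + 3 = -2/11.
For Firm B: with q = P(Ignore), equating Mid's and Late's payoffs gives −6q + 2 = 5q − 2 ⇒ q = 4/11.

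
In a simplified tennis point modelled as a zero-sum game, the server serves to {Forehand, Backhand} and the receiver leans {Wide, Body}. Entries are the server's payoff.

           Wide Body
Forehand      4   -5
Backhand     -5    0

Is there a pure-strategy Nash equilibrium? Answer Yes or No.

No

Row minima: Forehand → -5, Backhand → -5; maximin = -5.
Column maxima: Wide → 4, Body → 0; minimax = 0.
-5 ≠ 0, so no pure-strategy equilibrium exists.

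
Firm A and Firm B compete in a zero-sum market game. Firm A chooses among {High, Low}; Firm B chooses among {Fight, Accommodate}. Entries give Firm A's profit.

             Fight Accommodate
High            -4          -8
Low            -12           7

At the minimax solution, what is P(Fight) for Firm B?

15/23

Row minima: High → -8, Low → -12; maximin = -8.
Column maxima: Fight → -4, Accommodate → 7; minimax = -4.
-8 ≠ -4, so there is no saddle point; optimal play is mixed.
Let Firm A play High with probability p. Expected payoff against Fight: (-4)p + (-12)(1−p) = 8p − 12; against Accommodate: (-8)p + 7(1−p) = −15p + 7.
Setting these equal: 8p − 12 = −15p + 7 ⇒ 23p = 19 ⇒ p = 19/23, and the value is (8)·(19/23) − 12 = -124/23.
For Firm B: with q = P(Fight), equating High's and Low's payoffs gives 4q − 8 = −19q + 7 ⇒ q = 15/23.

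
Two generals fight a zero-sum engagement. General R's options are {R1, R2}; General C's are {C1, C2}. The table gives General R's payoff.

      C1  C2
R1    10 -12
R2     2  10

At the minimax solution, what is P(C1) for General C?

Row minima: R1 → -12, R2 → 2; maximin = 2.
Column maxima: C1 → 10, C2 → 10; minimax = 10.
2 ≠ 10, so there is no saddle point; optimal play is mixed.
Let General R play R1 with probability p. Expected payoff against C1: 10p + 2(1−p) = 8p + 2; against C2: (-12)p + 10(1−p) = −22p + 10.
Setting these equal: 8p + 2 = −22p + 10 ⇒ 30p = 8 ⇒ p = 4/15, and the value is (8)·(4/15) + 2 = 62/15.
For General C: with q = P(C1), equating R1's and R2's payoffs gives 22q − 12 = −8q + 10 ⇒ q = 11/15.

11/15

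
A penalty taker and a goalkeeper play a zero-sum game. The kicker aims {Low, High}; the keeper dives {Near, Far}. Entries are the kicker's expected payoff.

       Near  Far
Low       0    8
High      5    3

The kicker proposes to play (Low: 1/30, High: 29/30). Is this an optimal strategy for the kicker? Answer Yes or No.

No

Against Near this mix gives (1/30)·0 + (29/30)·5 = 29/6.
Against Far this mix gives (1/30)·8 + (29/30)·3 = 19/6.
The keeper will play Far, holding the kicker to 19/6. Shifting weight toward the row that does better against Far would raise this floor (the equalizing mix achieves 4 against both Far and Near), so the proposed strategy is not optimal.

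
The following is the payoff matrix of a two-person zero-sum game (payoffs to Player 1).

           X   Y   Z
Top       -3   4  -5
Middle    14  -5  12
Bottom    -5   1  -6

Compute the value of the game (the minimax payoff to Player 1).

23/26

Row minima: Top → -5, Middle → -5, Bottom → -6; maximin = -5.
Column maxima: X → 14, Y → 4, Z → 12; minimax = 4.
-5 ≠ 4, so there is no saddle point; optimal play is mixed.
Bottom is strictly dominated by Top, so Player 1 never plays it.
X is strictly dominated by Z (it gives Player 1 strictly more in every row), so Player 2 never plays it.
On the remaining 2×2 (Top, Middle vs Y, Z):
Let Player 1 play Top with probability p. Expected payoff against Y: 4p + (-5)(1−p) = 9p − 5; against Z: (-5)p + 12(1−p) = −17p + 12.
Setting these equal: 9p − 5 = −17p + 12 ⇒ 26p = 17 ⇒ p = 17/26, and the value is (9)·(17/26) − 5 = 23/26.
For Player 2: with q = P(Y), equating Top's and Middle's payoffs gives 9q − 5 = −17q + 12 ⇒ q = 17/26.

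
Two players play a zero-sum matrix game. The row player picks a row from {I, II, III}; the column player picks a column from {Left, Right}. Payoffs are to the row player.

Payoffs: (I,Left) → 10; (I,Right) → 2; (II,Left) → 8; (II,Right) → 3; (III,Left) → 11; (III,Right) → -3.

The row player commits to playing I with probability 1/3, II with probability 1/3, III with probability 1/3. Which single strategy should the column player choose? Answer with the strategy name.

If the column player plays Left, the row player's expected payoff is (1/3)·10 + (1/3)·8 + (1/3)·11 = 29/3.
If the column player plays Right, the row player's expected payoff is (1/3)·2 + (1/3)·3 + (1/3)·(-3) = 2/3.
The column player minimizes the row player's payoff; the smallest is 2/3, so the best response is Right.

Right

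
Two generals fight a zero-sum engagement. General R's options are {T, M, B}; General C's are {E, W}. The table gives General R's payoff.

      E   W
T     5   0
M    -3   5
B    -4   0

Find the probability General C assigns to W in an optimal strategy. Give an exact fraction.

Row minima: T → 0, M → -3, B → -4; maximin = 0.
Column maxima: E → 5, W → 5; minimax = 5.
0 ≠ 5, so there is no saddle point; optimal play is mixed.
B is strictly dominated by M, so General R never plays it.
On the remaining 2×2 (T, M vs E, W):
Let General R play T with probability p. Expected payoff against E: 5p + (-3)(1−p) = 8p − 3; against W: 0p + 5(1−p) = −5p + 5.
Setting these equal: 8p − 3 = −5p + 5 ⇒ 13p = 8 ⇒ p = 8/13, and the value is (8)·(8/13) − 3 = 25/13.
For General C: with q = P(E), equating T's and M's payoffs gives 5q = −8q + 5 ⇒ q = 5/13.

8/13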